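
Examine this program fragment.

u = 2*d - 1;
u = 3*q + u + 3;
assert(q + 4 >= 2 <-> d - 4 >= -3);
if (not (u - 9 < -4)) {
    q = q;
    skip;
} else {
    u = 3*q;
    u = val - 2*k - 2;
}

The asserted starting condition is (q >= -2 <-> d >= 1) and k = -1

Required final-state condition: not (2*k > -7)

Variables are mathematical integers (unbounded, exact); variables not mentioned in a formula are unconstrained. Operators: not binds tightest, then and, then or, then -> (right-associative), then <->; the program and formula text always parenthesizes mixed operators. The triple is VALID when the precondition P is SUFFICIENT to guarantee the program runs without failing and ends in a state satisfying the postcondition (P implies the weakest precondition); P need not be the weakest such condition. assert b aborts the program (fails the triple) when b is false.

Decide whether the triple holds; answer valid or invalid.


Working backward. After the program, not (2*k > -7) must hold.
Then branch requires not (2*k > -7); else branch requires not (2*k > -7).
Before the if: ((not (u < 5)) -> (not (2*k > -7))) and (u < 5 -> (not (2*k > -7)))
Before assert q + 4 >= 2 <-> d - 4 >= -3: (q >= -2 <-> d >= 1) and ((not (u < 5)) -> (not (2*k > -7))) and (u < 5 -> (not (2*k > -7)))
Before u := 3*q + u + 3: (q >= -2 <-> d >= 1) and ((not (3*q + u < 2)) -> (not (2*k > -7))) and (3*q + u < 2 -> (not (2*k > -7)))
Before u := 2*d - 1: (q >= -2 <-> d >= 1) and ((not (2*d + 3*q < 3)) -> (not (2*k > -7))) and (2*d + 3*q < 3 -> (not (2*k > -7)))
The weakest precondition is (q >= -2 <-> d >= 1) and ((not (2*d + 3*q < 3)) -> (not (2*k > -7))) and (2*d + 3*q < 3 -> (not (2*k > -7))).
Check whether (q >= -2 <-> d >= 1) and k = -1 implies it.
Countermodel: at the initial state d = 0, k = -1, q = -3, the precondition holds but the weakest precondition fails.
Answer: invalid


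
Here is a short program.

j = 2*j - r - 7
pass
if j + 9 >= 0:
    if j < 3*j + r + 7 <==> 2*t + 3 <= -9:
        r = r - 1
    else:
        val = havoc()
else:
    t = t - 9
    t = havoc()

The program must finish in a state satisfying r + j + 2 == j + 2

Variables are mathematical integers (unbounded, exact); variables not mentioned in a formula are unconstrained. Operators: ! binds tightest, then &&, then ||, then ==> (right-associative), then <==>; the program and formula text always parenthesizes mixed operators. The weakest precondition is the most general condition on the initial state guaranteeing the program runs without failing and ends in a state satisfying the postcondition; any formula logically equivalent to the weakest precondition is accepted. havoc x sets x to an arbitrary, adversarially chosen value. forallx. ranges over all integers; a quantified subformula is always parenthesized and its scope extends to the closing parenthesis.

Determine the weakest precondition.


Working backward. After the program, the postcondition r + j + 2 == j + 2 must hold; in canonical form it is r == 0.
Then branch requires ((2*j + r > -7 <==> 2*t <= -12) ==> r == 1) && ((!(2*j + r > -7 <==> 2*t <= -12)) ==> r == 0); else branch requires r == 0.
Before the if: (j >= -9 ==> (((2*j + r > -7 <==> 2*t <= -12) ==> r == 1) && ((!(2*j + r > -7 <==> 2*t <= -12)) ==> r == 0))) && ((!(j >= -9)) ==> r == 0)
Before skip: (j >= -9 ==> (((2*j + r > -7 <==> 2*t <= -12) ==> r == 1) && ((!(2*j + r > -7 <==> 2*t <= -12)) ==> r == 0))) && ((!(j >= -9)) ==> r == 0)
Before j := 2*j - r - 7: (2*j >= r - 2 ==> (((4*j > r + 7 <==> 2*t <= -12) ==> r == 1) && ((!(4*j > r + 7 <==> 2*t <= -12)) ==> r == 0))) && ((!(2*j >= r - 2)) ==> r == 0)
Answer: WP = (2*j >= r - 2 ==> (((4*j > r + 7 <==> 2*t <= -12) ==> r == 1) && ((!(4*j > r + 7 <==> 2*t <= -12)) ==> r == 0))) && ((!(2*j >= r - 2)) ==> r == 0)


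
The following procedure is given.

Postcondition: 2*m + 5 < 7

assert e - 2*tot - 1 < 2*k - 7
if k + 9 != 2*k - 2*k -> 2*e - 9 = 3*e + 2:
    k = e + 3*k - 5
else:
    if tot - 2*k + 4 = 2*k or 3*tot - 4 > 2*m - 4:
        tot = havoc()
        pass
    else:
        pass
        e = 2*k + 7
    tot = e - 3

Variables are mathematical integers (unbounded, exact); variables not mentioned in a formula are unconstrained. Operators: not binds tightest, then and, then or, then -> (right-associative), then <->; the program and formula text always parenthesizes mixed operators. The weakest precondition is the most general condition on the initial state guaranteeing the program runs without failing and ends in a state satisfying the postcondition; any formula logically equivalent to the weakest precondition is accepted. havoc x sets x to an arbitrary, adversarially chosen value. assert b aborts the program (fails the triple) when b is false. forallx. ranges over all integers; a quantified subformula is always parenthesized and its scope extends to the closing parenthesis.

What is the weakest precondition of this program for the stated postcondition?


Working backward. After the program, the postcondition 2*m + 5 < 7 must hold; in canonical form it is 2*m < 2.
Then branch requires 2*m < 2; else branch requires ((tot = 4*k - 4 or 3*tot > 2*m) -> 2*m < 2) and ((not (tot = 4*k - 4 or 3*tot > 2*m)) -> 2*m < 2).
Before the if: ((k != -9 -> e = -11) -> 2*m < 2) and ((not (k != -9 -> e = -11)) -> (((tot = 4*k - 4 or 3*tot > 2*m) -> 2*m < 2) and ((not (tot = 4*k - 4 or 3*tot > 2*m)) -> 2*m < 2)))
Before assert e - 2*tot - 1 < 2*k - 7: e < 2*k + 2*tot - 6 and ((k != -9 -> e = -11) -> 2*m < 2) and ((not (k != -9 -> e = -11)) -> (((tot = 4*k - 4 or 3*tot > 2*m) -> 2*m < 2) and ((not (tot = 4*k - 4 or 3*tot > 2*m)) -> 2*m < 2)))
Answer: WP = e < 2*k + 2*tot - 6 and ((k != -9 -> e = -11) -> 2*m < 2) and ((not (k != -9 -> e = -11)) -> (((tot = 4*k - 4 or 3*tot > 2*m) -> 2*m < 2) and ((not (tot = 4*k - 4 or 3*tot > 2*m)) -> 2*m < 2)))


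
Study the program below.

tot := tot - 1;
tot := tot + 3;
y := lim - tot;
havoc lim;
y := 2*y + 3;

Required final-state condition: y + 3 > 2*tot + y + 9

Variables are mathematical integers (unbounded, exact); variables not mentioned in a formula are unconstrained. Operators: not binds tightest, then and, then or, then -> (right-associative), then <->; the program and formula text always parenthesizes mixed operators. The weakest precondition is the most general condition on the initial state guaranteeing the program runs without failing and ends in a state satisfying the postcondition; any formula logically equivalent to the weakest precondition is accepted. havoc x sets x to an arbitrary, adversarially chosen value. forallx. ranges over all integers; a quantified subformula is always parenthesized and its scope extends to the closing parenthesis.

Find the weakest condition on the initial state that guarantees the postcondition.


Working backward. After the program, the postcondition y + 3 > 2*tot + y + 9 must hold; in canonical form it is 2*tot < -6.
Before y := 2*y + 3: 2*tot < -6
Before havoc lim: 2*tot < -6
Before y := lim - tot: 2*tot < -6
Before tot := tot + 3: 2*tot < -12
Before tot := tot - 1: 2*tot < -10
Answer: WP = 2*tot < -10


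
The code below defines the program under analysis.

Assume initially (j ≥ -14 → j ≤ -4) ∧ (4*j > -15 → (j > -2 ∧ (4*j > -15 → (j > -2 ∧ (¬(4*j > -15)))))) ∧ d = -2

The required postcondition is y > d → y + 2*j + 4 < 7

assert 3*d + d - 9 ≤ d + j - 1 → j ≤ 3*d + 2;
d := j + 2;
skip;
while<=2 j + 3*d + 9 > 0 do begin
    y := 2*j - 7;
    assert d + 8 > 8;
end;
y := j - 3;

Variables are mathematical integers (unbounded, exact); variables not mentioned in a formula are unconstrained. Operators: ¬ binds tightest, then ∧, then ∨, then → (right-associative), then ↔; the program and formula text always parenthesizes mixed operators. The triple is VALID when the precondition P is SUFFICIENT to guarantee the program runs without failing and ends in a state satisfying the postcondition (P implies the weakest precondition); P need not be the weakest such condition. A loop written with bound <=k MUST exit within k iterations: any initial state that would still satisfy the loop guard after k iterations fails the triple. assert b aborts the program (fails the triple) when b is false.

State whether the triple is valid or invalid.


Working backward. After the program, the postcondition y > d → y + 2*j + 4 < 7 must hold; in canonical form it is y > d → 2*j + y < 3.
Before y := j - 3: j > d + 3 → 3*j < 6
Before the loop (bound <=2), unroll the exhaustion recursion (WP_0 = exit-now case; WP_j = one more guarded iteration, up to j = 2):
  WP_0: (¬(3*d + j > -9)) ∧ (j > d + 3 → 3*j < 6)
  WP_1: (3*d + j > -9 → (d > 0 ∧ (¬(3*d + j > -9)) ∧ (j > d + 3 → 3*j < 6))) ∧ ((¬(3*d + j > -9)) → (j > d + 3 → 3*j < 6))
  WP_2: (3*d + j > -9 → (d > 0 ∧ (3*d + j > -9 → (d > 0 ∧ (¬(3*d + j > -9)) ∧ (j > d + 3 → 3*j < 6))) ∧ ((¬(3*d + j > -9)) → (j > d + 3 → 3*j < 6)))) ∧ ((¬(3*d + j > -9)) → (j > d + 3 → 3*j < 6))
So before the loop: (3*d + j > -9 → (d > 0 ∧ (3*d + j > -9 → (d > 0 ∧ (¬(3*d + j > -9)) ∧ (j > d + 3 → 3*j < 6))) ∧ ((¬(3*d + j > -9)) → (j > d + 3 → 3*j < 6)))) ∧ ((¬(3*d + j > -9)) → (j > d + 3 → 3*j < 6))
Before skip: (3*d + j > -9 → (d > 0 ∧ (3*d + j > -9 → (d > 0 ∧ (¬(3*d + j > -9)) ∧ (j > d + 3 → 3*j < 6))) ∧ ((¬(3*d + j > -9)) → (j > d + 3 → 3*j < 6)))) ∧ ((¬(3*d + j > -9)) → (j > d + 3 → 3*j < 6))
Before d := j + 2: 4*j > -15 → (j > -2 ∧ (4*j > -15 → (j > -2 ∧ (¬(4*j > -15)))))
Before assert 3*d + d - 9 ≤ d + j - 1 → j ≤ 3*d + 2: (3*d ≤ j + 8 → j ≤ 3*d + 2) ∧ (4*j > -15 → (j > -2 ∧ (4*j > -15 → (j > -2 ∧ (¬(4*j > -15))))))
The weakest precondition is (3*d ≤ j + 8 → j ≤ 3*d + 2) ∧ (4*j > -15 → (j > -2 ∧ (4*j > -15 → (j > -2 ∧ (¬(4*j > -15)))))).
Check whether (j ≥ -14 → j ≤ -4) ∧ (4*j > -15 → (j > -2 ∧ (4*j > -15 → (j > -2 ∧ (¬(4*j > -15)))))) ∧ d = -2 implies it.
Every state satisfying the precondition satisfies the weakest precondition: the implication holds.
Answer: valid


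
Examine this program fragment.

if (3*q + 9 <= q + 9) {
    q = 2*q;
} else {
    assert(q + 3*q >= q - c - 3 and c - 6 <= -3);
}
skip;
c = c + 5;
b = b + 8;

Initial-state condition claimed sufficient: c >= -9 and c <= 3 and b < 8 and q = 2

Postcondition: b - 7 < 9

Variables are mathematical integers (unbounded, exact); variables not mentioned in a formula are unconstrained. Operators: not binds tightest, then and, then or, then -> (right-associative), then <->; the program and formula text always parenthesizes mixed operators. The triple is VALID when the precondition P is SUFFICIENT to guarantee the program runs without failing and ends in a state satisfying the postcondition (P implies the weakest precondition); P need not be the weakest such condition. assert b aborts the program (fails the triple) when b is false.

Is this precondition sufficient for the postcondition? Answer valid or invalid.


Working backward. After the program, the postcondition b - 7 < 9 must hold; in canonical form it is b < 16.
Before b := b + 8: b < 8
Before c := c + 5: b < 8
Before skip: b < 8
Then branch requires b < 8; else branch requires c + 3*q >= -3 and c <= 3 and b < 8.
Before the if: (2*q <= 0 -> b < 8) and ((not (2*q <= 0)) -> (c + 3*q >= -3 and c <= 3 and b < 8))
The weakest precondition is (2*q <= 0 -> b < 8) and ((not (2*q <= 0)) -> (c + 3*q >= -3 and c <= 3 and b < 8)).
Check whether c >= -9 and c <= 3 and b < 8 and q = 2 implies it.
Every state satisfying the precondition satisfies the weakest precondition: the implication holds.
Answer: valid


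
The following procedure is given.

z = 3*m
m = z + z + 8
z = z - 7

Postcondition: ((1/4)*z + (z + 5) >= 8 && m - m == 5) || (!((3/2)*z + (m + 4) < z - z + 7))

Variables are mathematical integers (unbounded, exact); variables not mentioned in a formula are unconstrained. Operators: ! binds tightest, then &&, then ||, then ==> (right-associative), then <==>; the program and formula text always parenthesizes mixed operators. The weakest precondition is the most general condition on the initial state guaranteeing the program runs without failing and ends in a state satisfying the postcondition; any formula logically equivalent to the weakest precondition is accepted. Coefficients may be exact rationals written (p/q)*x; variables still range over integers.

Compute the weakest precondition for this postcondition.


Working backward. After the program, the postcondition ((1/4)*z + (z + 5) >= 8 && m - m == 5) || (!((3/2)*z + (m + 4) < z - z + 7)) must hold; in canonical form it is !(m + (3/2)*z < 3).
Before z := z - 7: !(m + (3/2)*z < 27/2)
Before m := z + z + 8: !((7/2)*z < 11/2)
Before z := 3*m: !((21/2)*m < 11/2)
Answer: WP = !((21/2)*m < 11/2)


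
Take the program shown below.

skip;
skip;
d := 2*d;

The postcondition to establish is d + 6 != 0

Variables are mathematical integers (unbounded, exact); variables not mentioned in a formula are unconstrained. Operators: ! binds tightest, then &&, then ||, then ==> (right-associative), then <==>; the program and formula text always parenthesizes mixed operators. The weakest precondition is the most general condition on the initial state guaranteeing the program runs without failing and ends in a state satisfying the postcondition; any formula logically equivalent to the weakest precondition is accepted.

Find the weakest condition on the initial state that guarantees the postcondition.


Working backward. After the program, the postcondition d + 6 != 0 must hold; in canonical form it is d != -6.
Before d := 2*d: 2*d != -6
Before skip: 2*d != -6
Before skip: 2*d != -6
Answer: WP = 2*d != -6


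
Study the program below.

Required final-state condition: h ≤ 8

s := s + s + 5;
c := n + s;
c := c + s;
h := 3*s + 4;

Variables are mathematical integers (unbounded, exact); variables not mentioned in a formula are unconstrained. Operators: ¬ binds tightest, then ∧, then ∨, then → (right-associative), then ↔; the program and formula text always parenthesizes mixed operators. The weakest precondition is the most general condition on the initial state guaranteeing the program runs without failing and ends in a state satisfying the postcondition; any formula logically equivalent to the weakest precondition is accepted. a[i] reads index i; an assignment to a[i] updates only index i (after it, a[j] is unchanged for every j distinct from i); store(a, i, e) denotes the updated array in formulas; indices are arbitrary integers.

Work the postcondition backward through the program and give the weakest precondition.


Working backward. After the program, h ≤ 8 must hold.
Before h := 3*s + 4: 3*s ≤ 4
Before c := c + s: 3*s ≤ 4
Before c := n + s: 3*s ≤ 4
Before s := s + s + 5: 6*s ≤ -11
Answer: WP = 6*s ≤ -11


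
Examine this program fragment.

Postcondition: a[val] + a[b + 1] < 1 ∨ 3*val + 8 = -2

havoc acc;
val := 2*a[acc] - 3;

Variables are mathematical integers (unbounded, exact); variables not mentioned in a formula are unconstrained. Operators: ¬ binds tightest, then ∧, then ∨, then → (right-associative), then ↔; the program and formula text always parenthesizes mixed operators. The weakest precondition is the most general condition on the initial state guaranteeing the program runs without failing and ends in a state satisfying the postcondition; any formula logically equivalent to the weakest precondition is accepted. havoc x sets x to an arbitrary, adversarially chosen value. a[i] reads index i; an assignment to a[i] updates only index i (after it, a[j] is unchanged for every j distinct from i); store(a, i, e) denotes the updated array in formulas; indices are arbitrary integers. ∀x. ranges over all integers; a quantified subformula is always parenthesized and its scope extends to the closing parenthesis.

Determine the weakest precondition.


Working backward. After the program, the postcondition a[val] + a[b + 1] < 1 ∨ 3*val + 8 = -2 must hold; in canonical form it is a[b + 1] + a[val] < 1 ∨ 3*val = -10.
Before val := 2*a[acc] - 3: a[b + 1] + a[2*a[acc] - 3] < 1 ∨ 6*a[acc] = -1
Before havoc acc: ∀acc_1. (a[b + 1] + a[2*a[acc_1] - 3] < 1 ∨ 6*a[acc_1] = -1)
Answer: WP = ∀acc_1. (a[b + 1] + a[2*a[acc_1] - 3] < 1 ∨ 6*a[acc_1] = -1)


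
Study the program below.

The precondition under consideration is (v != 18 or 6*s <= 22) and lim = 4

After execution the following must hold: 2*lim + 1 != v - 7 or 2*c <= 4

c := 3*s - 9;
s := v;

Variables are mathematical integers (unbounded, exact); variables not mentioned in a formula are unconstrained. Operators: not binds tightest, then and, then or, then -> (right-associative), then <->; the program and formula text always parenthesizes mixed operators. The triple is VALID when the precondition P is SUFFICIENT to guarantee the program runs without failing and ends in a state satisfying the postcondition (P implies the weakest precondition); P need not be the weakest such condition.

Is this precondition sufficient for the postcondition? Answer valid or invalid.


Working backward. After the program, the postcondition 2*lim + 1 != v - 7 or 2*c <= 4 must hold; in canonical form it is 2*lim != v - 8 or 2*c <= 4.
Before s := v: 2*lim != v - 8 or 2*c <= 4
Before c := 3*s - 9: 2*lim != v - 8 or 6*s <= 22
The weakest precondition is 2*lim != v - 8 or 6*s <= 22.
Check whether (v != 18 or 6*s <= 22) and lim = 4 implies it.
Countermodel: at the initial state lim = 4, s = 4, v = 16, the precondition holds but the weakest precondition fails.
Answer: invalid


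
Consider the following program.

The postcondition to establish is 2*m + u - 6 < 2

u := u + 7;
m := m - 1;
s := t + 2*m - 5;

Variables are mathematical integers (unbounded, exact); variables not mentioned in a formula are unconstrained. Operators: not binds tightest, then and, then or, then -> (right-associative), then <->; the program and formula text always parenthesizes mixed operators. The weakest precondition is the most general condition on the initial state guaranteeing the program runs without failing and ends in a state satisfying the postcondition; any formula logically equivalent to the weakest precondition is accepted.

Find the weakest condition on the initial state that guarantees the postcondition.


Working backward. After the program, the postcondition 2*m + u - 6 < 2 must hold; in canonical form it is 2*m + u < 8.
Before s := t + 2*m - 5: 2*m + u < 8
Before m := m - 1: 2*m + u < 10
Before u := u + 7: 2*m + u < 3
Answer: WP = 2*m + u < 3


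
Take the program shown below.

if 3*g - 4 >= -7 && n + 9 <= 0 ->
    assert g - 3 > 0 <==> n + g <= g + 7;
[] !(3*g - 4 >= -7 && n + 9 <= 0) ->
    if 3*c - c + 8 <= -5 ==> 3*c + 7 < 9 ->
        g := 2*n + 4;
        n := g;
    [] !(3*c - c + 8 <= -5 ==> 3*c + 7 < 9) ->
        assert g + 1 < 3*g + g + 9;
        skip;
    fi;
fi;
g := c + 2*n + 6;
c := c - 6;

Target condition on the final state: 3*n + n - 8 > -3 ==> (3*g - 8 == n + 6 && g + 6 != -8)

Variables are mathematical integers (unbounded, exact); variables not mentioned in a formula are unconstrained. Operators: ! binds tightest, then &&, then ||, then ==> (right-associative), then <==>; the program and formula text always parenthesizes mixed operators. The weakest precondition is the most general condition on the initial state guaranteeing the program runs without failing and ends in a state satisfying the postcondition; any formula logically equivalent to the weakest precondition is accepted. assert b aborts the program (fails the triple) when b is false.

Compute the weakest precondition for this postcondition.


Working backward. After the program, the postcondition 3*n + n - 8 > -3 ==> (3*g - 8 == n + 6 && g + 6 != -8) must hold; in canonical form it is 4*n > 5 ==> (3*g == n + 14 && g != -14).
Before c := c - 6: 4*n > 5 ==> (3*g == n + 14 && g != -14)
Before g := c + 2*n + 6: 4*n > 5 ==> (3*c + 5*n == -4 && c + 2*n != -20)
Then branch requires (g > 3 <==> n <= 7) && (4*n > 5 ==> (3*c + 5*n == -4 && c + 2*n != -20)); else branch requires ((2*c <= -13 ==> 3*c < 2) ==> (8*n > -11 ==> (3*c + 10*n == -24 && c + 4*n != -28))) && ((!(2*c <= -13 ==> 3*c < 2)) ==> (3*g > -8 && (4*n > 5 ==> (3*c + 5*n == -4 && c + 2*n != -20)))).
Before the if: ((3*g >= -3 && n <= -9) ==> ((g > 3 <==> n <= 7) && (4*n > 5 ==> (3*c + 5*n == -4 && c + 2*n != -20)))) && ((!(3*g >= -3 && n <= -9)) ==> (((2*c <= -13 ==> 3*c < 2) ==> (8*n > -11 ==> (3*c + 10*n == -24 && c + 4*n != -28))) && ((!(2*c <= -13 ==> 3*c < 2)) ==> (3*g > -8 && (4*n > 5 ==> (3*c + 5*n == -4 && c + 2*n != -20))))))
Answer: WP = ((3*g >= -3 && n <= -9) ==> ((g > 3 <==> n <= 7) && (4*n > 5 ==> (3*c + 5*n == -4 && c + 2*n != -20)))) && ((!(3*g >= -3 && n <= -9)) ==> (((2*c <= -13 ==> 3*c < 2) ==> (8*n > -11 ==> (3*c + 10*n == -24 && c + 4*n != -28))) && ((!(2*c <= -13 ==> 3*c < 2)) ==> (3*g > -8 && (4*n > 5 ==> (3*c + 5*n == -4 && c + 2*n != -20))))))


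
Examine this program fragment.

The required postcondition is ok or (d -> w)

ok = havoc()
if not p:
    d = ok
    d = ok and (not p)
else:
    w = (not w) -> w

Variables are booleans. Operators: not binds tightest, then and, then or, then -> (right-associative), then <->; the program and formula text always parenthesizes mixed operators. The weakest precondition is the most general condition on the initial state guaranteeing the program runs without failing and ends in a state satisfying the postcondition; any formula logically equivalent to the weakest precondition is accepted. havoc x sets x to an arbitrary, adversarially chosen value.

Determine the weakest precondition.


Working backward. After the program, ok or (d -> w) must hold.
Then branch requires ok or ((ok and (not p)) -> w); else branch requires ok or (d -> ((not w) -> w)).
Before the if: ((not p) -> (ok or ((ok and (not p)) -> w))) and (p -> (ok or (d -> ((not w) -> w))))
Before havoc ok: p -> (d -> ((not w) -> w))
Answer: WP = p -> (d -> ((not w) -> w))


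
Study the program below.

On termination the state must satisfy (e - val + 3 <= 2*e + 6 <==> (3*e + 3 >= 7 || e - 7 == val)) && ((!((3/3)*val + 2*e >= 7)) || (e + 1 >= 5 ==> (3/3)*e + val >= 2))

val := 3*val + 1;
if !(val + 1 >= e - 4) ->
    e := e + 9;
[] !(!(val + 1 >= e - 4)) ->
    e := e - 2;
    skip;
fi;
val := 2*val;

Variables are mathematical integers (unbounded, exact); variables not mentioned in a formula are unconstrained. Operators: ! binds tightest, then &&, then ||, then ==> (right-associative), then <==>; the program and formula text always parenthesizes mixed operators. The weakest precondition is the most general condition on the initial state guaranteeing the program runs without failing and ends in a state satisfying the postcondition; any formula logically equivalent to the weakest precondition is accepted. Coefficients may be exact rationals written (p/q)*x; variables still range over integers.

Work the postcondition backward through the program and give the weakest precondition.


Working backward. After the program, the postcondition (e - val + 3 <= 2*e + 6 <==> (3*e + 3 >= 7 || e - 7 == val)) && ((!((3/3)*val + 2*e >= 7)) || (e + 1 >= 5 ==> (3/3)*e + val >= 2)) must hold; in canonical form it is (e + val >= -3 <==> (3*e >= 4 || e == val + 7)) && ((!(2*e + val >= 7)) || (e >= 4 ==> e + val >= 2)).
Before val := 2*val: (e + 2*val >= -3 <==> (3*e >= 4 || e == 2*val + 7)) && ((!(2*e + 2*val >= 7)) || (e >= 4 ==> e + 2*val >= 2))
Then branch requires (e + 2*val >= -12 <==> (3*e >= -23 || e == 2*val - 2)) && ((!(2*e + 2*val >= -11)) || (e >= -5 ==> e + 2*val >= -7)); else branch requires (e + 2*val >= -1 <==> (3*e >= 10 || e == 2*val + 9)) && ((!(2*e + 2*val >= 11)) || (e >= 6 ==> e + 2*val >= 4)).
Before the if: ((!(val >= e - 5)) ==> ((e + 2*val >= -12 <==> (3*e >= -23 || e == 2*val - 2)) && ((!(2*e + 2*val >= -11)) || (e >= -5 ==> e + 2*val >= -7)))) && (val >= e - 5 ==> ((e + 2*val >= -1 <==> (3*e >= 10 || e == 2*val + 9)) && ((!(2*e + 2*val >= 11)) || (e >= 6 ==> e + 2*val >= 4))))
Before val := 3*val + 1: ((!(3*val >= e - 6)) ==> ((e + 6*val >= -14 <==> (3*e >= -23 || e == 6*val)) && ((!(2*e + 6*val >= -13)) || (e >= -5 ==> e + 6*val >= -9)))) && (3*val >= e - 6 ==> ((e + 6*val >= -3 <==> (3*e >= 10 || e == 6*val + 11)) && ((!(2*e + 6*val >= 9)) || (e >= 6 ==> e + 6*val >= 2))))
Answer: WP = ((!(3*val >= e - 6)) ==> ((e + 6*val >= -14 <==> (3*e >= -23 || e == 6*val)) && ((!(2*e + 6*val >= -13)) || (e >= -5 ==> e + 6*val >= -9)))) && (3*val >= e - 6 ==> ((e + 6*val >= -3 <==> (3*e >= 10 || e == 6*val + 11)) && ((!(2*e + 6*val >= 9)) || (e >= 6 ==> e + 6*val >= 2))))


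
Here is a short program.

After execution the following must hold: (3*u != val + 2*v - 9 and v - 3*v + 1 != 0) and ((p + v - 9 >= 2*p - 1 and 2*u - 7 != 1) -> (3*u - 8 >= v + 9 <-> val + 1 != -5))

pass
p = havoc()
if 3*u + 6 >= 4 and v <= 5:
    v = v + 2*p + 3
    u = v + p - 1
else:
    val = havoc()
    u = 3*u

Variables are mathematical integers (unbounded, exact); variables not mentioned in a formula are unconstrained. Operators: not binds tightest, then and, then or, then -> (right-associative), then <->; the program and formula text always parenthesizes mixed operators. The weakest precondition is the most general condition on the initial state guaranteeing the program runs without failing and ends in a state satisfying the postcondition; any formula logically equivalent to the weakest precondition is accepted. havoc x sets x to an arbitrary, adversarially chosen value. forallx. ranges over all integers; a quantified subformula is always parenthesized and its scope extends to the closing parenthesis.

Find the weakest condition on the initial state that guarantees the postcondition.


Working backward. After the program, the postcondition (3*u != val + 2*v - 9 and v - 3*v + 1 != 0) and ((p + v - 9 >= 2*p - 1 and 2*u - 7 != 1) -> (3*u - 8 >= v + 9 <-> val + 1 != -5)) must hold; in canonical form it is 3*u != 2*v + val - 9 and 2*v != 1 and ((v >= p + 8 and 2*u != 8) -> (3*u >= v + 17 <-> val != -6)).
Then branch requires 5*p + v != val - 9 and 4*p + 2*v != -5 and ((p + v >= 5 and 6*p + 2*v != 4) -> (7*p + 2*v >= 14 <-> val != -6)); else branch requires forall val_1. (9*u != 2*v + val_1 - 9 and 2*v != 1 and ((v >= p + 8 and 6*u != 8) -> (9*u >= v + 17 <-> val_1 != -6))).
Before the if: ((3*u >= -2 and v <= 5) -> (5*p + v != val - 9 and 4*p + 2*v != -5 and ((p + v >= 5 and 6*p + 2*v != 4) -> (7*p + 2*v >= 14 <-> val != -6)))) and ((not (3*u >= -2 and v <= 5)) -> (forall val_1. (9*u != 2*v + val_1 - 9 and 2*v != 1 and ((v >= p + 8 and 6*u != 8) -> (9*u >= v + 17 <-> val_1 != -6)))))
Before havoc p: forall p_1. (((3*u >= -2 and v <= 5) -> (5*p_1 + v != val - 9 and 4*p_1 + 2*v != -5 and ((p_1 + v >= 5 and 6*p_1 + 2*v != 4) -> (7*p_1 + 2*v >= 14 <-> val != -6)))) and ((not (3*u >= -2 and v <= 5)) -> (forall val_1. (9*u != 2*v + val_1 - 9 and 2*v != 1 and ((v >= p_1 + 8 and 6*u != 8) -> (9*u >= v + 17 <-> val_1 != -6))))))
Before skip: forall p_1. (((3*u >= -2 and v <= 5) -> (5*p_1 + v != val - 9 and 4*p_1 + 2*v != -5 and ((p_1 + v >= 5 and 6*p_1 + 2*v != 4) -> (7*p_1 + 2*v >= 14 <-> val != -6)))) and ((not (3*u >= -2 and v <= 5)) -> (forall val_1. (9*u != 2*v + val_1 - 9 and 2*v != 1 and ((v >= p_1 + 8 and 6*u != 8) -> (9*u >= v + 17 <-> val_1 != -6))))))
Answer: WP = forall p_1. (((3*u >= -2 and v <= 5) -> (5*p_1 + v != val - 9 and 4*p_1 + 2*v != -5 and ((p_1 + v >= 5 and 6*p_1 + 2*v != 4) -> (7*p_1 + 2*v >= 14 <-> val != -6)))) and ((not (3*u >= -2 and v <= 5)) -> (forall val_1. (9*u != 2*v + val_1 - 9 and 2*v != 1 and ((v >= p_1 + 8 and 6*u != 8) -> (9*u >= v + 17 <-> val_1 != -6))))))


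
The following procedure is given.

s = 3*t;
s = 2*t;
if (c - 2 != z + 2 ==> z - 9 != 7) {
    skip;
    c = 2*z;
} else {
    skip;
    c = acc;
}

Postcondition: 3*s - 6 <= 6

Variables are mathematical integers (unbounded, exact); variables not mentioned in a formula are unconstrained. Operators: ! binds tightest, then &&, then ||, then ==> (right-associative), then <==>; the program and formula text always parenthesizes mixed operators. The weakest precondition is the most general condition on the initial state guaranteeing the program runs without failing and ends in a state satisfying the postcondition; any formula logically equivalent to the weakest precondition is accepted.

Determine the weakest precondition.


Working backward. After the program, the postcondition 3*s - 6 <= 6 must hold; in canonical form it is 3*s <= 12.
Then branch requires 3*s <= 12; else branch requires 3*s <= 12.
Before the if: ((c != z + 4 ==> z != 16) ==> 3*s <= 12) && ((!(c != z + 4 ==> z != 16)) ==> 3*s <= 12)
Before s := 2*t: ((c != z + 4 ==> z != 16) ==> 6*t <= 12) && ((!(c != z + 4 ==> z != 16)) ==> 6*t <= 12)
Before s := 3*t: ((c != z + 4 ==> z != 16) ==> 6*t <= 12) && ((!(c != z + 4 ==> z != 16)) ==> 6*t <= 12)
Answer: WP = ((c != z + 4 ==> z != 16) ==> 6*t <= 12) && ((!(c != z + 4 ==> z != 16)) ==> 6*t <= 12)


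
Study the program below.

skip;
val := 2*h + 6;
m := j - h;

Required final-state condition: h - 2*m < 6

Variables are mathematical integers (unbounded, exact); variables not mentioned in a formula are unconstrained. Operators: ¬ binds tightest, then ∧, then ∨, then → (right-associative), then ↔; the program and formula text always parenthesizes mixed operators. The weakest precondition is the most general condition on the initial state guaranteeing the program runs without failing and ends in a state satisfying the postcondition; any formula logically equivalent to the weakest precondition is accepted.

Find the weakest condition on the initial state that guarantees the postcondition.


Working backward. After the program, the postcondition h - 2*m < 6 must hold; in canonical form it is h < 2*m + 6.
Before m := j - h: 3*h < 2*j + 6
Before val := 2*h + 6: 3*h < 2*j + 6
Before skip: 3*h < 2*j + 6
Answer: WP = 3*h < 2*j + 6


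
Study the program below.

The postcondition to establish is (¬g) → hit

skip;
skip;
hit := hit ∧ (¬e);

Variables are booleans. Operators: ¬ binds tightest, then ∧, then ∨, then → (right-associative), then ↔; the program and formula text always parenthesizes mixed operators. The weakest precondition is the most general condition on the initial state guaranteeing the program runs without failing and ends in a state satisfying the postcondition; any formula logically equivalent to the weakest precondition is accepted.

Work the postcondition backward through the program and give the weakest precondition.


Working backward. After the program, (¬g) → hit must hold.
Before hit := hit ∧ (¬e): (¬g) → (hit ∧ (¬e))
Before skip: (¬g) → (hit ∧ (¬e))
Before skip: (¬g) → (hit ∧ (¬e))
Answer: WP = (¬g) → (hit ∧ (¬e))


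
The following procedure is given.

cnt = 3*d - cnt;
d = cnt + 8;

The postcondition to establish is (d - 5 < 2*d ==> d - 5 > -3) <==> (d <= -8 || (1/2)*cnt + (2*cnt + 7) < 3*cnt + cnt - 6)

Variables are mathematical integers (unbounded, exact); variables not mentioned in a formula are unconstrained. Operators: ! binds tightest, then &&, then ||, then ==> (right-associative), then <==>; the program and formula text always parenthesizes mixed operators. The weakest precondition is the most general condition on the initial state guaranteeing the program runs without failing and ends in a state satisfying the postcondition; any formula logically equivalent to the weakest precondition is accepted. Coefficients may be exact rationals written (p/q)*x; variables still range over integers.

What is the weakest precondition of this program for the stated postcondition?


Working backward. After the program, the postcondition (d - 5 < 2*d ==> d - 5 > -3) <==> (d <= -8 || (1/2)*cnt + (2*cnt + 7) < 3*cnt + cnt - 6) must hold; in canonical form it is (d > -5 ==> d > 2) <==> (d <= -8 || (3/2)*cnt > 13).
Before d := cnt + 8: (cnt > -13 ==> cnt > -6) <==> (cnt <= -16 || (3/2)*cnt > 13)
Before cnt := 3*d - cnt: (3*d > cnt - 13 ==> 3*d > cnt - 6) <==> (3*d <= cnt - 16 || (9/2)*d > (3/2)*cnt + 13)
Answer: WP = (3*d > cnt - 13 ==> 3*d > cnt - 6) <==> (3*d <= cnt - 16 || (9/2)*d > (3/2)*cnt + 13)


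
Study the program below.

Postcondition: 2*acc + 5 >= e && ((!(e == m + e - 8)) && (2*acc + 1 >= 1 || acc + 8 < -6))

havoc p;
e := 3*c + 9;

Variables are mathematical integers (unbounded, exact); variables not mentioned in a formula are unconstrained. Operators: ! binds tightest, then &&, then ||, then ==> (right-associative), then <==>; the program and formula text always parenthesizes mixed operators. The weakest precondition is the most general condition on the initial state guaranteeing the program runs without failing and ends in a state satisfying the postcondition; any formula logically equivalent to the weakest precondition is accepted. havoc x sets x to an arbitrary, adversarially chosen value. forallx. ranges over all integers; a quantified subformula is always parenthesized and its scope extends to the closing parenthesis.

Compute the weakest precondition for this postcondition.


Working backward. After the program, the postcondition 2*acc + 5 >= e && ((!(e == m + e - 8)) && (2*acc + 1 >= 1 || acc + 8 < -6)) must hold; in canonical form it is 2*acc >= e - 5 && (!(m == 8)) && (2*acc >= 0 || acc < -14).
Before e := 3*c + 9: 2*acc >= 3*c + 4 && (!(m == 8)) && (2*acc >= 0 || acc < -14)
Before havoc p: 2*acc >= 3*c + 4 && (!(m == 8)) && (2*acc >= 0 || acc < -14)
Answer: WP = 2*acc >= 3*c + 4 && (!(m == 8)) && (2*acc >= 0 || acc < -14)


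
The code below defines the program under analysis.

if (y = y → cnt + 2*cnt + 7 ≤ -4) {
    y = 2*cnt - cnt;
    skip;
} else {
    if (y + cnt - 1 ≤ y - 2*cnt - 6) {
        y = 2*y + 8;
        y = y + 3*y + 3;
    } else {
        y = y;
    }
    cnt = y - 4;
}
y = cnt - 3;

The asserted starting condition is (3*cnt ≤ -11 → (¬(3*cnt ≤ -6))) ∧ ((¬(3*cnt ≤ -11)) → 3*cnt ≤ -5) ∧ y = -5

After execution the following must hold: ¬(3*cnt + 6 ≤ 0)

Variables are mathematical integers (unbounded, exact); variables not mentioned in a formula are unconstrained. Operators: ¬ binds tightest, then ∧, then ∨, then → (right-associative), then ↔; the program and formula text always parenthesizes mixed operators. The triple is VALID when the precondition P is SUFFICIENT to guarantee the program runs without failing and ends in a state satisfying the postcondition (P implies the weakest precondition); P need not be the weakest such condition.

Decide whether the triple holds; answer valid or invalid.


Working backward. After the program, the postcondition ¬(3*cnt + 6 ≤ 0) must hold; in canonical form it is ¬(3*cnt ≤ -6).
Before y := cnt - 3: ¬(3*cnt ≤ -6)
Then branch requires ¬(3*cnt ≤ -6); else branch requires (3*cnt ≤ -5 → (¬(24*y ≤ -99))) ∧ ((¬(3*cnt ≤ -5)) → (¬(3*y ≤ 6))).
Before the if: (3*cnt ≤ -11 → (¬(3*cnt ≤ -6))) ∧ ((¬(3*cnt ≤ -11)) → ((3*cnt ≤ -5 → (¬(24*y ≤ -99))) ∧ ((¬(3*cnt ≤ -5)) → (¬(3*y ≤ 6)))))
The weakest precondition is (3*cnt ≤ -11 → (¬(3*cnt ≤ -6))) ∧ ((¬(3*cnt ≤ -11)) → ((3*cnt ≤ -5 → (¬(24*y ≤ -99))) ∧ ((¬(3*cnt ≤ -5)) → (¬(3*y ≤ 6))))).
Check whether (3*cnt ≤ -11 → (¬(3*cnt ≤ -6))) ∧ ((¬(3*cnt ≤ -11)) → 3*cnt ≤ -5) ∧ y = -5 implies it.
Countermodel: at the initial state cnt = -3, y = -5, the precondition holds but the weakest precondition fails.
Answer: invalid


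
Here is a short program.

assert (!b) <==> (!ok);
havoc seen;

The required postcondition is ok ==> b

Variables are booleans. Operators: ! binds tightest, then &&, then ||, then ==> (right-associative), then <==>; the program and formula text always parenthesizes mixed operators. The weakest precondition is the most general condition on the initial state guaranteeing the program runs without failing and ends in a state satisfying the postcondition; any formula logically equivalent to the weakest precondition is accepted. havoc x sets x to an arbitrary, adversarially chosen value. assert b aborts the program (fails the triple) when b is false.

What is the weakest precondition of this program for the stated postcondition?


Working backward. After the program, ok ==> b must hold.
Before havoc seen: ok ==> b
Before assert (!b) <==> (!ok): ((!b) <==> (!ok)) && (ok ==> b)
Answer: WP = ((!b) <==> (!ok)) && (ok ==> b)


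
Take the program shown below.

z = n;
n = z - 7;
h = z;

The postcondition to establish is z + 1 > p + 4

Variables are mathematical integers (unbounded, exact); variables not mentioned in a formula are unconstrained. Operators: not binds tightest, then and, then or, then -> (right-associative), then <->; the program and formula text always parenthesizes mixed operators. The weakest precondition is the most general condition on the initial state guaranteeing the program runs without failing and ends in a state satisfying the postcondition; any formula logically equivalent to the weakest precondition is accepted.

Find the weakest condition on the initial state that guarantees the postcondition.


Working backward. After the program, the postcondition z + 1 > p + 4 must hold; in canonical form it is z > p + 3.
Before h := z: z > p + 3
Before n := z - 7: z > p + 3
Before z := n: n > p + 3
Answer: WP = n > p + 3


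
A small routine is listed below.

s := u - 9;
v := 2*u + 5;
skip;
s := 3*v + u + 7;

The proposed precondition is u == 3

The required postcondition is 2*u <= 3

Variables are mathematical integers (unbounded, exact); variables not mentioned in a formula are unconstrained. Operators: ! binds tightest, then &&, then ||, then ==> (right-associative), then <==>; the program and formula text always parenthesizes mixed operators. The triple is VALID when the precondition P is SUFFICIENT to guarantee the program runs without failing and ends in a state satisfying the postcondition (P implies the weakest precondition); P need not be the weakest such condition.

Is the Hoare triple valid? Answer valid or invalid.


Working backward. After the program, 2*u <= 3 must hold.
Before s := 3*v + u + 7: 2*u <= 3
Before skip: 2*u <= 3
Before v := 2*u + 5: 2*u <= 3
Before s := u - 9: 2*u <= 3
The weakest precondition is 2*u <= 3.
Check whether u == 3 implies it.
Countermodel: at the initial state u = 3, the precondition holds but the weakest precondition fails.
Answer: invalid


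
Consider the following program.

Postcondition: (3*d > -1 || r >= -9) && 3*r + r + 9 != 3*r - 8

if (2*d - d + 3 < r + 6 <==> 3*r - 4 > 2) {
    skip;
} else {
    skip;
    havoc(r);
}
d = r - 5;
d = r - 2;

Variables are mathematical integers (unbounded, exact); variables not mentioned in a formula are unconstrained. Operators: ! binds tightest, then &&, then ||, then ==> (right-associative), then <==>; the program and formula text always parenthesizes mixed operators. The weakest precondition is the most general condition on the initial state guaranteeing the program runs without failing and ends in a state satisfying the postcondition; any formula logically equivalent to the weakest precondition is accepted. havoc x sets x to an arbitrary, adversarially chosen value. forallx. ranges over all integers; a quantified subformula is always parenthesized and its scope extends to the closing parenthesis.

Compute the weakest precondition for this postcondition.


Working backward. After the program, the postcondition (3*d > -1 || r >= -9) && 3*r + r + 9 != 3*r - 8 must hold; in canonical form it is (3*d > -1 || r >= -9) && r != -17.
Before d := r - 2: (3*r > 5 || r >= -9) && r != -17
Before d := r - 5: (3*r > 5 || r >= -9) && r != -17
Then branch requires (3*r > 5 || r >= -9) && r != -17; else branch requires forall r_1. ((3*r_1 > 5 || r_1 >= -9) && r_1 != -17).
Before the if: ((d < r + 3 <==> 3*r > 6) ==> ((3*r > 5 || r >= -9) && r != -17)) && ((!(d < r + 3 <==> 3*r > 6)) ==> (forall r_1. ((3*r_1 > 5 || r_1 >= -9) && r_1 != -17)))
Answer: WP = ((d < r + 3 <==> 3*r > 6) ==> ((3*r > 5 || r >= -9) && r != -17)) && ((!(d < r + 3 <==> 3*r > 6)) ==> (forall r_1. ((3*r_1 > 5 || r_1 >= -9) && r_1 != -17)))


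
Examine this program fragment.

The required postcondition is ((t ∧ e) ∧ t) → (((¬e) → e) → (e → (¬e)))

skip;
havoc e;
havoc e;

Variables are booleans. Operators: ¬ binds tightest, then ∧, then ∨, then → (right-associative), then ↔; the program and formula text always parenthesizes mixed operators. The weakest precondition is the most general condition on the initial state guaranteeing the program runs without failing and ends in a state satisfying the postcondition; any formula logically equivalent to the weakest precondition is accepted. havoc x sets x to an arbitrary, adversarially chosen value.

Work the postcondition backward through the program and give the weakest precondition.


Working backward. After the program, the postcondition ((t ∧ e) ∧ t) → (((¬e) → e) → (e → (¬e))) must hold; in canonical form it is (t ∧ e) → (((¬e) → e) → (e → (¬e))).
Before havoc e: ¬t
Before havoc e: ¬t
Before skip: ¬t
Answer: WP = ¬t
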